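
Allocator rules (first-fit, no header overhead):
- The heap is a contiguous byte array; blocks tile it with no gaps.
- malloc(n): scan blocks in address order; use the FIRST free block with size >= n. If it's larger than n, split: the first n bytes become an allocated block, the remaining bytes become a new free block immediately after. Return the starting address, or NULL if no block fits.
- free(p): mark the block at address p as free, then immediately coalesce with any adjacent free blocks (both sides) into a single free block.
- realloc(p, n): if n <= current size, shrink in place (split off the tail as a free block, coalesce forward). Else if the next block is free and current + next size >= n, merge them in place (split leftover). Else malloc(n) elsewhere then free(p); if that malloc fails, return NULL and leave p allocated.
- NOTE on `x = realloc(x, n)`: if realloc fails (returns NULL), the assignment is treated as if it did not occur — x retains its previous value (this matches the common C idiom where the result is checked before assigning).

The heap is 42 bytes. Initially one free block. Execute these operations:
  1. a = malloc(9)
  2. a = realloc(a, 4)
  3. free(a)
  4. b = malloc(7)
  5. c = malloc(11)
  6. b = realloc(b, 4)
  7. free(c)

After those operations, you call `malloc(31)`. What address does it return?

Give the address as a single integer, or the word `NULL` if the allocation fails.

Op 1: a = malloc(9) -> a = 0; heap: [0-8 ALLOC][9-41 FREE]
Op 2: a = realloc(a, 4) -> a = 0; heap: [0-3 ALLOC][4-41 FREE]
Op 3: free(a) -> (freed a); heap: [0-41 FREE]
Op 4: b = malloc(7) -> b = 0; heap: [0-6 ALLOC][7-41 FREE]
Op 5: c = malloc(11) -> c = 7; heap: [0-6 ALLOC][7-17 ALLOC][18-41 FREE]
Op 6: b = realloc(b, 4) -> b = 0; heap: [0-3 ALLOC][4-6 FREE][7-17 ALLOC][18-41 FREE]
Op 7: free(c) -> (freed c); heap: [0-3 ALLOC][4-41 FREE]
malloc(31): first-fit scan over [0-3 ALLOC][4-41 FREE] -> 4

Answer: 4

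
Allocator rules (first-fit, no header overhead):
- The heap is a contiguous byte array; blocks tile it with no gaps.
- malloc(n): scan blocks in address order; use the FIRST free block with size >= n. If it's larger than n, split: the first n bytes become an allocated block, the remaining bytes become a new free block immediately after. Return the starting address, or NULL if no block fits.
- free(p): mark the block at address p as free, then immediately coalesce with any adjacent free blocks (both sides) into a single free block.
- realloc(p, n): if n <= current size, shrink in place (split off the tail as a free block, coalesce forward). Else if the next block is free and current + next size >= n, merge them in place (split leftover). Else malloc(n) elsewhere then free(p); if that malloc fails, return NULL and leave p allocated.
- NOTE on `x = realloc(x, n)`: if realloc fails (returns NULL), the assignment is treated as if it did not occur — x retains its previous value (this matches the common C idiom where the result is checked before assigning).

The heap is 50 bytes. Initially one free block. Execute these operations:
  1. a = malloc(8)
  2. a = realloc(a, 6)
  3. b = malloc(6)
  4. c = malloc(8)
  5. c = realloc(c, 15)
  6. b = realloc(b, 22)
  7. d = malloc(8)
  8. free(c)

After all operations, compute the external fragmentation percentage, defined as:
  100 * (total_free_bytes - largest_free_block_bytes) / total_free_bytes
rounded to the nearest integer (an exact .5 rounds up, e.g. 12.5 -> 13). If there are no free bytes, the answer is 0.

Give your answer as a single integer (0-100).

Answer: 5

Derivation:
Op 1: a = malloc(8) -> a = 0; heap: [0-7 ALLOC][8-49 FREE]
Op 2: a = realloc(a, 6) -> a = 0; heap: [0-5 ALLOC][6-49 FREE]
Op 3: b = malloc(6) -> b = 6; heap: [0-5 ALLOC][6-11 ALLOC][12-49 FREE]
Op 4: c = malloc(8) -> c = 12; heap: [0-5 ALLOC][6-11 ALLOC][12-19 ALLOC][20-49 FREE]
Op 5: c = realloc(c, 15) -> c = 12; heap: [0-5 ALLOC][6-11 ALLOC][12-26 ALLOC][27-49 FREE]
Op 6: b = realloc(b, 22) -> b = 27; heap: [0-5 ALLOC][6-11 FREE][12-26 ALLOC][27-48 ALLOC][49-49 FREE]
Op 7: d = malloc(8) -> d = NULL; heap: [0-5 ALLOC][6-11 FREE][12-26 ALLOC][27-48 ALLOC][49-49 FREE]
Op 8: free(c) -> (freed c); heap: [0-5 ALLOC][6-26 FREE][27-48 ALLOC][49-49 FREE]
Free blocks: [21 1] total_free=22 largest=21 -> 100*(22-21)/22 = 100/22 ≈ 4.545 -> rounds to 5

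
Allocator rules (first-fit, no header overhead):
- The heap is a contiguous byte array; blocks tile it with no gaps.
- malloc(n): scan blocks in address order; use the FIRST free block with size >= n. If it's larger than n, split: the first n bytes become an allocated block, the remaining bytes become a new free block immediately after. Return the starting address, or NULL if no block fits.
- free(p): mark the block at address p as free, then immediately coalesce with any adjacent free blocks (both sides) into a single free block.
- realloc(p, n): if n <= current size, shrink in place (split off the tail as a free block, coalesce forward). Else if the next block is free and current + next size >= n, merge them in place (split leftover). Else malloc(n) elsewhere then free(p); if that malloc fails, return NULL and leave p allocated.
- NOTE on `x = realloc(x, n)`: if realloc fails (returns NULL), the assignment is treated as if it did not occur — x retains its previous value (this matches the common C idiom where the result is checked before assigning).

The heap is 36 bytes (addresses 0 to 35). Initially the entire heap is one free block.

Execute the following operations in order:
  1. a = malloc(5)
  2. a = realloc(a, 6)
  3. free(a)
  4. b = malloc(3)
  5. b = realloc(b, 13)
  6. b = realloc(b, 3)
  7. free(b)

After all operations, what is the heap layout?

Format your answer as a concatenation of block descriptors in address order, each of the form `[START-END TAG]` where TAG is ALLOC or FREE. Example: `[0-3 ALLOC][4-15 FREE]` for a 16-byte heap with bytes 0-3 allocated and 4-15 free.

Op 1: a = malloc(5) -> a = 0; heap: [0-4 ALLOC][5-35 FREE]
Op 2: a = realloc(a, 6) -> a = 0; heap: [0-5 ALLOC][6-35 FREE]
Op 3: free(a) -> (freed a); heap: [0-35 FREE]
Op 4: b = malloc(3) -> b = 0; heap: [0-2 ALLOC][3-35 FREE]
Op 5: b = realloc(b, 13) -> b = 0; heap: [0-12 ALLOC][13-35 FREE]
Op 6: b = realloc(b, 3) -> b = 0; heap: [0-2 ALLOC][3-35 FREE]
Op 7: free(b) -> (freed b); heap: [0-35 FREE]

Answer: [0-35 FREE]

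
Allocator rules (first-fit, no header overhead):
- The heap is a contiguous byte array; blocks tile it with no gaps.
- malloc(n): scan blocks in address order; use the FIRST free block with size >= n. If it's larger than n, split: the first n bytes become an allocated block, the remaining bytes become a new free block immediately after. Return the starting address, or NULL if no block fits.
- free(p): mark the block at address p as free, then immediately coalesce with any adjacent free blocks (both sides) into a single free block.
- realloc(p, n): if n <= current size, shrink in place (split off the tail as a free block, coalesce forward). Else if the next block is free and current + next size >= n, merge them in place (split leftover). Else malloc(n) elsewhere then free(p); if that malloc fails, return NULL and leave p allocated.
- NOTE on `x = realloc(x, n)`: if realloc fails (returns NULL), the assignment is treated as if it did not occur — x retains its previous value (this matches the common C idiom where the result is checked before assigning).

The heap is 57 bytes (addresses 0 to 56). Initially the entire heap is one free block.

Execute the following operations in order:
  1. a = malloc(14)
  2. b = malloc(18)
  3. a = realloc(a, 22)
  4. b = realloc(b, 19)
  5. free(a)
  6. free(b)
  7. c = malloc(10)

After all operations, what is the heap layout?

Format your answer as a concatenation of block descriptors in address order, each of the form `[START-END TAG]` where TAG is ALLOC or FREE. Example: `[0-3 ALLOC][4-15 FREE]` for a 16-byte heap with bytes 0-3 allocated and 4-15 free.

Op 1: a = malloc(14) -> a = 0; heap: [0-13 ALLOC][14-56 FREE]
Op 2: b = malloc(18) -> b = 14; heap: [0-13 ALLOC][14-31 ALLOC][32-56 FREE]
Op 3: a = realloc(a, 22) -> a = 32; heap: [0-13 FREE][14-31 ALLOC][32-53 ALLOC][54-56 FREE]
Op 4: b = realloc(b, 19) -> NULL (b unchanged); heap: [0-13 FREE][14-31 ALLOC][32-53 ALLOC][54-56 FREE]
Op 5: free(a) -> (freed a); heap: [0-13 FREE][14-31 ALLOC][32-56 FREE]
Op 6: free(b) -> (freed b); heap: [0-56 FREE]
Op 7: c = malloc(10) -> c = 0; heap: [0-9 ALLOC][10-56 FREE]

Answer: [0-9 ALLOC][10-56 FREE]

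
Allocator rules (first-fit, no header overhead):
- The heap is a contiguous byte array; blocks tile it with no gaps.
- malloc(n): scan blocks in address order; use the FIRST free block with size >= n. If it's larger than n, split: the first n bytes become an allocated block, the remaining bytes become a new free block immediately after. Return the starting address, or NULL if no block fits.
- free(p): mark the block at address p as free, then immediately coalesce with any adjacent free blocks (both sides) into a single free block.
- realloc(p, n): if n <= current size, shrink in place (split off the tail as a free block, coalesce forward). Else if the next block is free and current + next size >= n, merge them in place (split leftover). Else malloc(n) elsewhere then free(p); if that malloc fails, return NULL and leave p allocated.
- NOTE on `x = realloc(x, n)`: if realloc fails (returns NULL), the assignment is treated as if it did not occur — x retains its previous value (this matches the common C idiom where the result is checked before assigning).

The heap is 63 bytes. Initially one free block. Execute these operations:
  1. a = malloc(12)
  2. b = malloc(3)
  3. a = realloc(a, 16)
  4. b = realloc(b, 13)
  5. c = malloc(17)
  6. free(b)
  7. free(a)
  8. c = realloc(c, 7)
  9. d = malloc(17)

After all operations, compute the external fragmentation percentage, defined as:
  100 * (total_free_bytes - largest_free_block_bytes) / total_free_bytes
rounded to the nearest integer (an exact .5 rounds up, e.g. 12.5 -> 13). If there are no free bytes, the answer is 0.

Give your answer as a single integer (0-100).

Op 1: a = malloc(12) -> a = 0; heap: [0-11 ALLOC][12-62 FREE]
Op 2: b = malloc(3) -> b = 12; heap: [0-11 ALLOC][12-14 ALLOC][15-62 FREE]
Op 3: a = realloc(a, 16) -> a = 15; heap: [0-11 FREE][12-14 ALLOC][15-30 ALLOC][31-62 FREE]
Op 4: b = realloc(b, 13) -> b = 31; heap: [0-14 FREE][15-30 ALLOC][31-43 ALLOC][44-62 FREE]
Op 5: c = malloc(17) -> c = 44; heap: [0-14 FREE][15-30 ALLOC][31-43 ALLOC][44-60 ALLOC][61-62 FREE]
Op 6: free(b) -> (freed b); heap: [0-14 FREE][15-30 ALLOC][31-43 FREE][44-60 ALLOC][61-62 FREE]
Op 7: free(a) -> (freed a); heap: [0-43 FREE][44-60 ALLOC][61-62 FREE]
Op 8: c = realloc(c, 7) -> c = 44; heap: [0-43 FREE][44-50 ALLOC][51-62 FREE]
Op 9: d = malloc(17) -> d = 0; heap: [0-16 ALLOC][17-43 FREE][44-50 ALLOC][51-62 FREE]
Free blocks: [27 12] total_free=39 largest=27 -> 100*(39-27)/39 = 1200/39 ≈ 30.769 -> rounds to 31

Answer: 31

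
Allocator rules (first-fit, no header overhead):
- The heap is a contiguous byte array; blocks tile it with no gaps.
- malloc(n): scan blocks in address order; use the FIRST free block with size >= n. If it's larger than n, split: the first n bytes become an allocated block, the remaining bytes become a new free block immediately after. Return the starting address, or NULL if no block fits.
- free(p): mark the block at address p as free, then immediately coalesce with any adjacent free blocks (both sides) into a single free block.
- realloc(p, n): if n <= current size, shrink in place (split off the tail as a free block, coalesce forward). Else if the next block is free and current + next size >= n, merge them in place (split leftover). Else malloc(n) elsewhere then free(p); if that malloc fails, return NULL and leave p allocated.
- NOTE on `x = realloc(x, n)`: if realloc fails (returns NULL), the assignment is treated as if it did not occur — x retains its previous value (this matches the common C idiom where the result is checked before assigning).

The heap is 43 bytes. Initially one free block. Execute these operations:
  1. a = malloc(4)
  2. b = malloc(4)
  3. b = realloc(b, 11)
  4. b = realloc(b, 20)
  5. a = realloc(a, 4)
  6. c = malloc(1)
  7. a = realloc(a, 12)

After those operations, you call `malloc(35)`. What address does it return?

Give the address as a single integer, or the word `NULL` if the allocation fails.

Answer: NULL

Derivation:
Op 1: a = malloc(4) -> a = 0; heap: [0-3 ALLOC][4-42 FREE]
Op 2: b = malloc(4) -> b = 4; heap: [0-3 ALLOC][4-7 ALLOC][8-42 FREE]
Op 3: b = realloc(b, 11) -> b = 4; heap: [0-3 ALLOC][4-14 ALLOC][15-42 FREE]
Op 4: b = realloc(b, 20) -> b = 4; heap: [0-3 ALLOC][4-23 ALLOC][24-42 FREE]
Op 5: a = realloc(a, 4) -> a = 0; heap: [0-3 ALLOC][4-23 ALLOC][24-42 FREE]
Op 6: c = malloc(1) -> c = 24; heap: [0-3 ALLOC][4-23 ALLOC][24-24 ALLOC][25-42 FREE]
Op 7: a = realloc(a, 12) -> a = 25; heap: [0-3 FREE][4-23 ALLOC][24-24 ALLOC][25-36 ALLOC][37-42 FREE]
malloc(35): first-fit scan over [0-3 FREE][4-23 ALLOC][24-24 ALLOC][25-36 ALLOC][37-42 FREE] -> NULL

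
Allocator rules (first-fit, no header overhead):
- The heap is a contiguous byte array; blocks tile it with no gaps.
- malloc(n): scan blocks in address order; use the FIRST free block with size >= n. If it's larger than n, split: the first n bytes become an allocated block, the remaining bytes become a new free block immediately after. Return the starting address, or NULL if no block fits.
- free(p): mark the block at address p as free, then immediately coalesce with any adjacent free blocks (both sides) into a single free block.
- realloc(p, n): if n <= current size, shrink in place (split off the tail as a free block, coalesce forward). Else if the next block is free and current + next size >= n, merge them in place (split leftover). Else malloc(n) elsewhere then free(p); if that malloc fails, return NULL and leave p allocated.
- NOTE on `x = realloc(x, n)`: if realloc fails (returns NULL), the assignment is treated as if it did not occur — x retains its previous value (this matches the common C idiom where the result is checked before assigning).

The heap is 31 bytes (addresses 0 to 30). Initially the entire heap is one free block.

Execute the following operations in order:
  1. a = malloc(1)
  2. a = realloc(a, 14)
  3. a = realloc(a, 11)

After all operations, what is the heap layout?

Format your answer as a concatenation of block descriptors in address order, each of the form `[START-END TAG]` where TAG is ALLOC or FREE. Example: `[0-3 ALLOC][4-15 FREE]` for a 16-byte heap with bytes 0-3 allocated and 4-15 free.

Answer: [0-10 ALLOC][11-30 FREE]

Derivation:
Op 1: a = malloc(1) -> a = 0; heap: [0-0 ALLOC][1-30 FREE]
Op 2: a = realloc(a, 14) -> a = 0; heap: [0-13 ALLOC][14-30 FREE]
Op 3: a = realloc(a, 11) -> a = 0; heap: [0-10 ALLOC][11-30 FREE]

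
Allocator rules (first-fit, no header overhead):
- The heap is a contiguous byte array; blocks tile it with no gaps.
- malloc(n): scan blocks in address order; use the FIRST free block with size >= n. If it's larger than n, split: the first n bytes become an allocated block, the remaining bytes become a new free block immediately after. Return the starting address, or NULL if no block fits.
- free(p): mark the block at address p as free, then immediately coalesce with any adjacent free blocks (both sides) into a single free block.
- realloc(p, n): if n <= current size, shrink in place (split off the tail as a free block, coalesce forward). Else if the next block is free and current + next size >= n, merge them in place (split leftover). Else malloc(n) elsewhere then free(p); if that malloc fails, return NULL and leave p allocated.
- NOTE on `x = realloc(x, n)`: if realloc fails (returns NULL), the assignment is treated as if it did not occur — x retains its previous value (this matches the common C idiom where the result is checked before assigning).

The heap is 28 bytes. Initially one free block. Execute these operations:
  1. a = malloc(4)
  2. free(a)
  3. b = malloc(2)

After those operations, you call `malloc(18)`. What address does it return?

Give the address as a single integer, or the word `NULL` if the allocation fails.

Op 1: a = malloc(4) -> a = 0; heap: [0-3 ALLOC][4-27 FREE]
Op 2: free(a) -> (freed a); heap: [0-27 FREE]
Op 3: b = malloc(2) -> b = 0; heap: [0-1 ALLOC][2-27 FREE]
malloc(18): first-fit scan over [0-1 ALLOC][2-27 FREE] -> 2

Answer: 2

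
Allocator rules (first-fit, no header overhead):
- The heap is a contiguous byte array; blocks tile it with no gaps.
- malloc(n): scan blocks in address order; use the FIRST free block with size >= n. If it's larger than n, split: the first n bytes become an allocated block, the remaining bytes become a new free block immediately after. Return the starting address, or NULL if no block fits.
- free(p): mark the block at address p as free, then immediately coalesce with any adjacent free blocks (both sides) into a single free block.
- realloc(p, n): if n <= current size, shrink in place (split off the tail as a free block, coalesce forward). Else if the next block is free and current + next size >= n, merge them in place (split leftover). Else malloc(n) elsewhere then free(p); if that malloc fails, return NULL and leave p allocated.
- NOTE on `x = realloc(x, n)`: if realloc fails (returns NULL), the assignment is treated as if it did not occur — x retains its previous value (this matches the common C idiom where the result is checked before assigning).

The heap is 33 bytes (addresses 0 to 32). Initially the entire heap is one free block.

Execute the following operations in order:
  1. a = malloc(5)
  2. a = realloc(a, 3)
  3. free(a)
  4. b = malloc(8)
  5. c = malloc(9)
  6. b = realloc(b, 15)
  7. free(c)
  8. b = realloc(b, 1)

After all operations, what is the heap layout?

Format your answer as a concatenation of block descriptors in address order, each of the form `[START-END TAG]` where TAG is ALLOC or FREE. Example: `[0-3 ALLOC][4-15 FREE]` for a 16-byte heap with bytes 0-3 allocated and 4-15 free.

Op 1: a = malloc(5) -> a = 0; heap: [0-4 ALLOC][5-32 FREE]
Op 2: a = realloc(a, 3) -> a = 0; heap: [0-2 ALLOC][3-32 FREE]
Op 3: free(a) -> (freed a); heap: [0-32 FREE]
Op 4: b = malloc(8) -> b = 0; heap: [0-7 ALLOC][8-32 FREE]
Op 5: c = malloc(9) -> c = 8; heap: [0-7 ALLOC][8-16 ALLOC][17-32 FREE]
Op 6: b = realloc(b, 15) -> b = 17; heap: [0-7 FREE][8-16 ALLOC][17-31 ALLOC][32-32 FREE]
Op 7: free(c) -> (freed c); heap: [0-16 FREE][17-31 ALLOC][32-32 FREE]
Op 8: b = realloc(b, 1) -> b = 17; heap: [0-16 FREE][17-17 ALLOC][18-32 FREE]

Answer: [0-16 FREE][17-17 ALLOC][18-32 FREE]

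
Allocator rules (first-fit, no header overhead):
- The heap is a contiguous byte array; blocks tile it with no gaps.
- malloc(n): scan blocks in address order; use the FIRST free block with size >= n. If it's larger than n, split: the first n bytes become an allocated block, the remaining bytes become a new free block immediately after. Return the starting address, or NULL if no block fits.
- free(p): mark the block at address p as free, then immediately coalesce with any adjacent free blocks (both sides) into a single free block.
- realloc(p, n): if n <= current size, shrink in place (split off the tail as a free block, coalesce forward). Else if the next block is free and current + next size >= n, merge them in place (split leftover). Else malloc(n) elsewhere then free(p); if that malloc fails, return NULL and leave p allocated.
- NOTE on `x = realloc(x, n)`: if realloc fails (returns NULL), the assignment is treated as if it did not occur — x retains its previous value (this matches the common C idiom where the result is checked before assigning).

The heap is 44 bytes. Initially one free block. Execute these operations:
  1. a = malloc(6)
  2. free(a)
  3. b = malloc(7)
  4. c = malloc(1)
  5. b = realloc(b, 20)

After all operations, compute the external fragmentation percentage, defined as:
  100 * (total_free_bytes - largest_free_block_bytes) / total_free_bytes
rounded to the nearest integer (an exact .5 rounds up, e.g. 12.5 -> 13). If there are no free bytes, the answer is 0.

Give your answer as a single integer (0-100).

Op 1: a = malloc(6) -> a = 0; heap: [0-5 ALLOC][6-43 FREE]
Op 2: free(a) -> (freed a); heap: [0-43 FREE]
Op 3: b = malloc(7) -> b = 0; heap: [0-6 ALLOC][7-43 FREE]
Op 4: c = malloc(1) -> c = 7; heap: [0-6 ALLOC][7-7 ALLOC][8-43 FREE]
Op 5: b = realloc(b, 20) -> b = 8; heap: [0-6 FREE][7-7 ALLOC][8-27 ALLOC][28-43 FREE]
Free blocks: [7 16] total_free=23 largest=16 -> 100*(23-16)/23 = 700/23 ≈ 30.435 -> rounds to 30

Answer: 30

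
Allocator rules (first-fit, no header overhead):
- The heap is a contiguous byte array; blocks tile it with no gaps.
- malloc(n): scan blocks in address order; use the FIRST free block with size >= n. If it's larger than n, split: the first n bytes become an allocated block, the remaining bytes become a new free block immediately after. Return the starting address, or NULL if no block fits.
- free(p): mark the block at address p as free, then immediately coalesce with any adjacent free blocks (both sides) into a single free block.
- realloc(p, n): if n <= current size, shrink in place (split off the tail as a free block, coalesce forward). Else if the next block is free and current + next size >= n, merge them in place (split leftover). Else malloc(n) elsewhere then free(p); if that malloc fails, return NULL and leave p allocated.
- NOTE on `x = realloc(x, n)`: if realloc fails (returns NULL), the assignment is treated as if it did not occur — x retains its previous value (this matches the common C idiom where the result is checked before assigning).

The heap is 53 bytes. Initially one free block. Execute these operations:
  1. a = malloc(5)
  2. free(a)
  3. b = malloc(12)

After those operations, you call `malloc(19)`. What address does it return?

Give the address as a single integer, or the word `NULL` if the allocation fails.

Answer: 12

Derivation:
Op 1: a = malloc(5) -> a = 0; heap: [0-4 ALLOC][5-52 FREE]
Op 2: free(a) -> (freed a); heap: [0-52 FREE]
Op 3: b = malloc(12) -> b = 0; heap: [0-11 ALLOC][12-52 FREE]
malloc(19): first-fit scan over [0-11 ALLOC][12-52 FREE] -> 12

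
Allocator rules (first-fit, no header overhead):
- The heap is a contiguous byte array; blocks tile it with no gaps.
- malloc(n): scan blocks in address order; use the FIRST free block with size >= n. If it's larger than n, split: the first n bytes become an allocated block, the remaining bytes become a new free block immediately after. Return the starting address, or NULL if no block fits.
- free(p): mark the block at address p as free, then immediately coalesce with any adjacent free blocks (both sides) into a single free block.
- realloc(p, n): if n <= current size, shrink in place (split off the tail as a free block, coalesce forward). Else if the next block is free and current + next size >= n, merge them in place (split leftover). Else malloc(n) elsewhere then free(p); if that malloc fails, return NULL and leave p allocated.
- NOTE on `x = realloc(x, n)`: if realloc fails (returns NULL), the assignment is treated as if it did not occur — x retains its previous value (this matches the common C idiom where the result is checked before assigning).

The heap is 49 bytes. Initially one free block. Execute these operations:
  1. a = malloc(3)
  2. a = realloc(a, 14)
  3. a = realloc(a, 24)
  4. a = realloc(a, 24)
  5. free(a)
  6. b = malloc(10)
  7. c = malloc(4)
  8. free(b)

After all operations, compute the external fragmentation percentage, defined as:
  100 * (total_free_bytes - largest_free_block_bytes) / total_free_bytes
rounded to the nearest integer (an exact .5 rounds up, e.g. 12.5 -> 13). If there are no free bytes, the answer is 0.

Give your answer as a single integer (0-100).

Op 1: a = malloc(3) -> a = 0; heap: [0-2 ALLOC][3-48 FREE]
Op 2: a = realloc(a, 14) -> a = 0; heap: [0-13 ALLOC][14-48 FREE]
Op 3: a = realloc(a, 24) -> a = 0; heap: [0-23 ALLOC][24-48 FREE]
Op 4: a = realloc(a, 24) -> a = 0; heap: [0-23 ALLOC][24-48 FREE]
Op 5: free(a) -> (freed a); heap: [0-48 FREE]
Op 6: b = malloc(10) -> b = 0; heap: [0-9 ALLOC][10-48 FREE]
Op 7: c = malloc(4) -> c = 10; heap: [0-9 ALLOC][10-13 ALLOC][14-48 FREE]
Op 8: free(b) -> (freed b); heap: [0-9 FREE][10-13 ALLOC][14-48 FREE]
Free blocks: [10 35] total_free=45 largest=35 -> 100*(45-35)/45 = 1000/45 ≈ 22.222 -> rounds to 22

Answer: 22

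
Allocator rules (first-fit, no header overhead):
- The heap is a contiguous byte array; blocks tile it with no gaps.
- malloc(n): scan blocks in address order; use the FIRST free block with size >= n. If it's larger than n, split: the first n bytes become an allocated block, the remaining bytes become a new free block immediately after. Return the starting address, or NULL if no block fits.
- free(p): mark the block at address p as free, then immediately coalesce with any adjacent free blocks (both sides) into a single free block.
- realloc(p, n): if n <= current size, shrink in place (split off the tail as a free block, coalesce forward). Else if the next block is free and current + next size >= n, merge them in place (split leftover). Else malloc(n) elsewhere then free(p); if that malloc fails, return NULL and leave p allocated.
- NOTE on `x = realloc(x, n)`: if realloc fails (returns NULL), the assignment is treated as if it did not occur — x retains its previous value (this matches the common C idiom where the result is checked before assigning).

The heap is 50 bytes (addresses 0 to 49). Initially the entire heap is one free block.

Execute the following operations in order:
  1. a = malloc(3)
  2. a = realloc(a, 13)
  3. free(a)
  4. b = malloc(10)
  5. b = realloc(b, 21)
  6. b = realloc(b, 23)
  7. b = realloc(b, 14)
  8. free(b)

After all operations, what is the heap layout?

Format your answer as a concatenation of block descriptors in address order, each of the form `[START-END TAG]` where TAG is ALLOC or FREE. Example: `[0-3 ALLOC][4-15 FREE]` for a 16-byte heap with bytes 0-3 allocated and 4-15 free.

Answer: [0-49 FREE]

Derivation:
Op 1: a = malloc(3) -> a = 0; heap: [0-2 ALLOC][3-49 FREE]
Op 2: a = realloc(a, 13) -> a = 0; heap: [0-12 ALLOC][13-49 FREE]
Op 3: free(a) -> (freed a); heap: [0-49 FREE]
Op 4: b = malloc(10) -> b = 0; heap: [0-9 ALLOC][10-49 FREE]
Op 5: b = realloc(b, 21) -> b = 0; heap: [0-20 ALLOC][21-49 FREE]
Op 6: b = realloc(b, 23) -> b = 0; heap: [0-22 ALLOC][23-49 FREE]
Op 7: b = realloc(b, 14) -> b = 0; heap: [0-13 ALLOC][14-49 FREE]
Op 8: free(b) -> (freed b); heap: [0-49 FREE]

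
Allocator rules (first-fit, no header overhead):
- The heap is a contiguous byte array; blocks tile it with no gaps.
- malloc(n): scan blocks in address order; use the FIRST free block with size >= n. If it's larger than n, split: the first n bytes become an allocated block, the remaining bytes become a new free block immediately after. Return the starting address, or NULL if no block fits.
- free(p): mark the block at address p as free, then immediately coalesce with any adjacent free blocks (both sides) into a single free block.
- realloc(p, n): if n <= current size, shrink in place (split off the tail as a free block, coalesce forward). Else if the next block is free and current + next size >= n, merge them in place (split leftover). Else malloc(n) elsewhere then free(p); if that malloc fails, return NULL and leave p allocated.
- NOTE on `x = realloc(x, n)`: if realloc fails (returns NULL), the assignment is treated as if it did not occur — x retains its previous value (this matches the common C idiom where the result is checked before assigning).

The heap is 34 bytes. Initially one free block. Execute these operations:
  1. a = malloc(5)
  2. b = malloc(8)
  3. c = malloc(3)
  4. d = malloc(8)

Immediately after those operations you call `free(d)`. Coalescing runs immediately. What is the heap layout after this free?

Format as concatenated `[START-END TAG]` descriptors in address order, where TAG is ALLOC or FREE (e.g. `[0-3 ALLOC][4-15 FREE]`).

Answer: [0-4 ALLOC][5-12 ALLOC][13-15 ALLOC][16-33 FREE]

Derivation:
Op 1: a = malloc(5) -> a = 0; heap: [0-4 ALLOC][5-33 FREE]
Op 2: b = malloc(8) -> b = 5; heap: [0-4 ALLOC][5-12 ALLOC][13-33 FREE]
Op 3: c = malloc(3) -> c = 13; heap: [0-4 ALLOC][5-12 ALLOC][13-15 ALLOC][16-33 FREE]
Op 4: d = malloc(8) -> d = 16; heap: [0-4 ALLOC][5-12 ALLOC][13-15 ALLOC][16-23 ALLOC][24-33 FREE]
free(d): d = 16 -> block [16-23 ALLOC]; mark free, coalesce with adjacent free neighbors -> [0-4 ALLOC][5-12 ALLOC][13-15 ALLOC][16-33 FREE]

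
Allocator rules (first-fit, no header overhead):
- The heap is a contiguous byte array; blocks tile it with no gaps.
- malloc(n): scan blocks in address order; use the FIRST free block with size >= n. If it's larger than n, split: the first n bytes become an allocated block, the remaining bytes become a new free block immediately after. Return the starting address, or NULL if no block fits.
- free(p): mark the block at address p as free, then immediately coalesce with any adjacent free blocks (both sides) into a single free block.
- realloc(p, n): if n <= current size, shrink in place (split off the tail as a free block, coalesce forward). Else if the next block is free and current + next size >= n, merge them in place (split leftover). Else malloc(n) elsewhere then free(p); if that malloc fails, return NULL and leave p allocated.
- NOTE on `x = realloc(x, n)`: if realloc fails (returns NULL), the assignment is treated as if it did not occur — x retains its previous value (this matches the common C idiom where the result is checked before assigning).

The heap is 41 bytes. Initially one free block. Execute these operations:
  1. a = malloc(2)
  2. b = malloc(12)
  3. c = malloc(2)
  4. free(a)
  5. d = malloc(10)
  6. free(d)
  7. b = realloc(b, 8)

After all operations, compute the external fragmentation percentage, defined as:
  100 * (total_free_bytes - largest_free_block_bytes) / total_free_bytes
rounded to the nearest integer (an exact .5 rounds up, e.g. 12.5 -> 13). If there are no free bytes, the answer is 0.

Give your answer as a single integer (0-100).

Op 1: a = malloc(2) -> a = 0; heap: [0-1 ALLOC][2-40 FREE]
Op 2: b = malloc(12) -> b = 2; heap: [0-1 ALLOC][2-13 ALLOC][14-40 FREE]
Op 3: c = malloc(2) -> c = 14; heap: [0-1 ALLOC][2-13 ALLOC][14-15 ALLOC][16-40 FREE]
Op 4: free(a) -> (freed a); heap: [0-1 FREE][2-13 ALLOC][14-15 ALLOC][16-40 FREE]
Op 5: d = malloc(10) -> d = 16; heap: [0-1 FREE][2-13 ALLOC][14-15 ALLOC][16-25 ALLOC][26-40 FREE]
Op 6: free(d) -> (freed d); heap: [0-1 FREE][2-13 ALLOC][14-15 ALLOC][16-40 FREE]
Op 7: b = realloc(b, 8) -> b = 2; heap: [0-1 FREE][2-9 ALLOC][10-13 FREE][14-15 ALLOC][16-40 FREE]
Free blocks: [2 4 25] total_free=31 largest=25 -> 100*(31-25)/31 = 600/31 ≈ 19.355 -> rounds to 19

Answer: 19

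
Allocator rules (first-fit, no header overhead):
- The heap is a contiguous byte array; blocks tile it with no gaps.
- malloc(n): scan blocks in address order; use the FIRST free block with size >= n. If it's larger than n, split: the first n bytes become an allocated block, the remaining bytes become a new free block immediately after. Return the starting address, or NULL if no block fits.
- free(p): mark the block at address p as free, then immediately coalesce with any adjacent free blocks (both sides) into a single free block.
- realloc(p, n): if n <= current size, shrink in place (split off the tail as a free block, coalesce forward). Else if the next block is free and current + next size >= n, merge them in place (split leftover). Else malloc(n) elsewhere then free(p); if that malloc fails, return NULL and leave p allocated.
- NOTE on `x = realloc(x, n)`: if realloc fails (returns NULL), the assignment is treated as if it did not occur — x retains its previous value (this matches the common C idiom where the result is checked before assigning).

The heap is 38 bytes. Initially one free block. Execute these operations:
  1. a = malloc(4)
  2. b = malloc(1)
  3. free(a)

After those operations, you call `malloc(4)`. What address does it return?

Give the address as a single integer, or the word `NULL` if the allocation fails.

Op 1: a = malloc(4) -> a = 0; heap: [0-3 ALLOC][4-37 FREE]
Op 2: b = malloc(1) -> b = 4; heap: [0-3 ALLOC][4-4 ALLOC][5-37 FREE]
Op 3: free(a) -> (freed a); heap: [0-3 FREE][4-4 ALLOC][5-37 FREE]
malloc(4): first-fit scan over [0-3 FREE][4-4 ALLOC][5-37 FREE] -> 0

Answer: 0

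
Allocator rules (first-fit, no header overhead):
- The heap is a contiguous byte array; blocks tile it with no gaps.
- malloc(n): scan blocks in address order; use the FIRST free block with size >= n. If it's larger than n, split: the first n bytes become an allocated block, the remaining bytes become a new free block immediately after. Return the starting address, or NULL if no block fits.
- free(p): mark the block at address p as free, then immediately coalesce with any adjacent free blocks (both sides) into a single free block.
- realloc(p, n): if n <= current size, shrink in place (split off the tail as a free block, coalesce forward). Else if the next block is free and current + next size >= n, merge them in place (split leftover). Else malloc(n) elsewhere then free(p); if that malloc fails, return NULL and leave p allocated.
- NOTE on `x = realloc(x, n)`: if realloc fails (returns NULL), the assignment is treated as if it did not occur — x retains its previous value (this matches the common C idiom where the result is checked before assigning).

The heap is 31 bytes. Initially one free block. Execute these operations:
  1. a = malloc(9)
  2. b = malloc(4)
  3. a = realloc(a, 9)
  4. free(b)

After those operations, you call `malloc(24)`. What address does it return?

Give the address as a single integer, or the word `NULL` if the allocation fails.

Answer: NULL

Derivation:
Op 1: a = malloc(9) -> a = 0; heap: [0-8 ALLOC][9-30 FREE]
Op 2: b = malloc(4) -> b = 9; heap: [0-8 ALLOC][9-12 ALLOC][13-30 FREE]
Op 3: a = realloc(a, 9) -> a = 0; heap: [0-8 ALLOC][9-12 ALLOC][13-30 FREE]
Op 4: free(b) -> (freed b); heap: [0-8 ALLOC][9-30 FREE]
malloc(24): first-fit scan over [0-8 ALLOC][9-30 FREE] -> NULL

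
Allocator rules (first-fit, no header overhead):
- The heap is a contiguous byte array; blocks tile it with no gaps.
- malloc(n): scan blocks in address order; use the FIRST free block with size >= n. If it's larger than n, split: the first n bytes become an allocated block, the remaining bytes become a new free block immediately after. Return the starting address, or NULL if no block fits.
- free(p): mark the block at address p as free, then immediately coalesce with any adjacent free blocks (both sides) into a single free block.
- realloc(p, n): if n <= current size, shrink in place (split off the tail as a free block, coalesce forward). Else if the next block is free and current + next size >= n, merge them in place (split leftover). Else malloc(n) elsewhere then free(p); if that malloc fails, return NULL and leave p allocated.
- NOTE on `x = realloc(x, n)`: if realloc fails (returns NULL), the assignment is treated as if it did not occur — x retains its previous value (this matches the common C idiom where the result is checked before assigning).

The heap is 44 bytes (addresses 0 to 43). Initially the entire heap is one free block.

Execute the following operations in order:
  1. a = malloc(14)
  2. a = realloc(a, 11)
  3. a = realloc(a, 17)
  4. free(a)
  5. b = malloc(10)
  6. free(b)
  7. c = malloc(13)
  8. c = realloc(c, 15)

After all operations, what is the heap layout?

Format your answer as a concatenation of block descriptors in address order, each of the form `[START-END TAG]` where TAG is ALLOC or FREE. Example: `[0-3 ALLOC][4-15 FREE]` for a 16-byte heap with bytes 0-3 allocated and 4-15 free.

Answer: [0-14 ALLOC][15-43 FREE]

Derivation:
Op 1: a = malloc(14) -> a = 0; heap: [0-13 ALLOC][14-43 FREE]
Op 2: a = realloc(a, 11) -> a = 0; heap: [0-10 ALLOC][11-43 FREE]
Op 3: a = realloc(a, 17) -> a = 0; heap: [0-16 ALLOC][17-43 FREE]
Op 4: free(a) -> (freed a); heap: [0-43 FREE]
Op 5: b = malloc(10) -> b = 0; heap: [0-9 ALLOC][10-43 FREE]
Op 6: free(b) -> (freed b); heap: [0-43 FREE]
Op 7: c = malloc(13) -> c = 0; heap: [0-12 ALLOC][13-43 FREE]
Op 8: c = realloc(c, 15) -> c = 0; heap: [0-14 ALLOC][15-43 FREE]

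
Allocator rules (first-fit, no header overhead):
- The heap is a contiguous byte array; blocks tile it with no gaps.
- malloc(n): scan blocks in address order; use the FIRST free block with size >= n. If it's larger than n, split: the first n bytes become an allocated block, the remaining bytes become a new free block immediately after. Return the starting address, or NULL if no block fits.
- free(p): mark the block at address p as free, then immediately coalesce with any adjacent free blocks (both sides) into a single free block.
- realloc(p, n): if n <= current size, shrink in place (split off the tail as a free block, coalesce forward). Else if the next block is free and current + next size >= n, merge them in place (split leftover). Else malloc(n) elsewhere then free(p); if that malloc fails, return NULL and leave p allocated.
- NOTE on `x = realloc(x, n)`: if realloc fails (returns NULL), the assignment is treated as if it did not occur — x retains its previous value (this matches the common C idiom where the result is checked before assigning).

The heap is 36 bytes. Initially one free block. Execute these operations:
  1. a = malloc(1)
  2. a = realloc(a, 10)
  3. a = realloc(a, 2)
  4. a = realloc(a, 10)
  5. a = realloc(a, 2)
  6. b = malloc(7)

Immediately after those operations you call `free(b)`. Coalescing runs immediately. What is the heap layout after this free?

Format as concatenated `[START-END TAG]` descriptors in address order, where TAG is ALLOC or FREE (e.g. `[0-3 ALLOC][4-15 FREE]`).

Op 1: a = malloc(1) -> a = 0; heap: [0-0 ALLOC][1-35 FREE]
Op 2: a = realloc(a, 10) -> a = 0; heap: [0-9 ALLOC][10-35 FREE]
Op 3: a = realloc(a, 2) -> a = 0; heap: [0-1 ALLOC][2-35 FREE]
Op 4: a = realloc(a, 10) -> a = 0; heap: [0-9 ALLOC][10-35 FREE]
Op 5: a = realloc(a, 2) -> a = 0; heap: [0-1 ALLOC][2-35 FREE]
Op 6: b = malloc(7) -> b = 2; heap: [0-1 ALLOC][2-8 ALLOC][9-35 FREE]
free(b): b = 2 -> block [2-8 ALLOC]; mark free, coalesce with adjacent free neighbors -> [0-1 ALLOC][2-35 FREE]

Answer: [0-1 ALLOC][2-35 FREE]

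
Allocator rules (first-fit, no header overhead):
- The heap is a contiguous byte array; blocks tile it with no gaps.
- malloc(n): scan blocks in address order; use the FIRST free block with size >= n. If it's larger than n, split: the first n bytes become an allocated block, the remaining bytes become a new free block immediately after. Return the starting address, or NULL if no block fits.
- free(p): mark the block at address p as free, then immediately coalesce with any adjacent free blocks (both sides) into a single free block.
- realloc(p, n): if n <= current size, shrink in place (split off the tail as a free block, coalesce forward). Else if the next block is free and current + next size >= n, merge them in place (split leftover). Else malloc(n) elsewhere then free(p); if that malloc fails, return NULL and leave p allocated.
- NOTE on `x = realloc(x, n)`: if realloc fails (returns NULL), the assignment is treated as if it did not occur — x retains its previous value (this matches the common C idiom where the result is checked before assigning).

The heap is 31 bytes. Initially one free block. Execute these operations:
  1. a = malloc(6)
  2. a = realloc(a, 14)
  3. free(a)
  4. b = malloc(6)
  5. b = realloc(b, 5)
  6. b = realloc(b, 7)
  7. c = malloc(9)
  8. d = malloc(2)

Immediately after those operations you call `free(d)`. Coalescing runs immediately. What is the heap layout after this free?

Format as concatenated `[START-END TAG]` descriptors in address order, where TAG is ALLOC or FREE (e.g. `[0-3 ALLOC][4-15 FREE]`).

Answer: [0-6 ALLOC][7-15 ALLOC][16-30 FREE]

Derivation:
Op 1: a = malloc(6) -> a = 0; heap: [0-5 ALLOC][6-30 FREE]
Op 2: a = realloc(a, 14) -> a = 0; heap: [0-13 ALLOC][14-30 FREE]
Op 3: free(a) -> (freed a); heap: [0-30 FREE]
Op 4: b = malloc(6) -> b = 0; heap: [0-5 ALLOC][6-30 FREE]
Op 5: b = realloc(b, 5) -> b = 0; heap: [0-4 ALLOC][5-30 FREE]
Op 6: b = realloc(b, 7) -> b = 0; heap: [0-6 ALLOC][7-30 FREE]
Op 7: c = malloc(9) -> c = 7; heap: [0-6 ALLOC][7-15 ALLOC][16-30 FREE]
Op 8: d = malloc(2) -> d = 16; heap: [0-6 ALLOC][7-15 ALLOC][16-17 ALLOC][18-30 FREE]
free(d): d = 16 -> block [16-17 ALLOC]; mark free, coalesce with adjacent free neighbors -> [0-6 ALLOC][7-15 ALLOC][16-30 FREE]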